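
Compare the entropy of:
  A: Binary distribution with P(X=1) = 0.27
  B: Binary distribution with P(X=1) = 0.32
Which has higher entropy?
B

For binary distributions, entropy is maximized at p=0.5 and decreases as p moves toward 0 or 1.

H(A) = H(0.27) = 0.8415 bits
H(B) = H(0.32) = 0.9044 bits

Distribution B (p=0.32) is closer to uniform (p=0.5), so it has higher entropy.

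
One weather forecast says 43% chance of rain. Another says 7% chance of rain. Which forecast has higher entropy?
43% forecast

Treat each forecast as a Bernoulli distribution. Binary entropy is maximized at p=0.5 and falls off symmetrically toward 0 or 1. The 43% forecast is closer to 50%, so it is more uncertain. H(43%) ≈ 0.986 bits, H(7%) ≈ 0.366 bits.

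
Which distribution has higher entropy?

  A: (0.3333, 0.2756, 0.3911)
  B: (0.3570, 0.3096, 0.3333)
B

Both distributions are close to uniform, making this a harder comparison.

H(A) = 1.5705 bits
H(B) = 1.5825 bits

The distribution closer to uniform has higher entropy.
Answer: B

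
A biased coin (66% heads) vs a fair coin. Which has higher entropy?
Fair coin

The fair coin is uniform (p=0.5), maximizing binary entropy at 1 bit. The biased coin has H(0.66) ≈ 0.925 bits — its outcome is more predictable, so its entropy is lower.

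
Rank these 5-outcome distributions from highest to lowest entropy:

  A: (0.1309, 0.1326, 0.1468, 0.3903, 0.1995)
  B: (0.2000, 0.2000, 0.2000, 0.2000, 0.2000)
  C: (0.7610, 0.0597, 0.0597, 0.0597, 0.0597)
B > A > C

Key insight: Entropy is maximized by uniform distributions and minimized by concentrated distributions.

- Uniform distributions have maximum entropy log₂(5) = 2.3219 bits
- The more "peaked" or concentrated a distribution, the lower its entropy

Entropies:
  H(A) = 2.1704 bits
  H(B) = 2.3219 bits
  H(C) = 1.2714 bits

Ranking: B > A > C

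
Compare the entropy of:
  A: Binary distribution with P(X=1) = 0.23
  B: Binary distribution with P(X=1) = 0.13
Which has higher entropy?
A

For binary distributions, entropy is maximized at p=0.5 and decreases as p moves toward 0 or 1.

H(A) = H(0.23) = 0.7780 bits
H(B) = H(0.13) = 0.5574 bits

Distribution A (p=0.23) is closer to uniform (p=0.5), so it has higher entropy.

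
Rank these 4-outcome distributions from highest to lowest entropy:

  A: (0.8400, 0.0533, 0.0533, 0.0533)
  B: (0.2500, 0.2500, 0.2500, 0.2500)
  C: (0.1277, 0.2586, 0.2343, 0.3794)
B > C > A

Key insight: Entropy is maximized by uniform distributions and minimized by concentrated distributions.

- Uniform distributions have maximum entropy log₂(4) = 2.0000 bits
- The more "peaked" or concentrated a distribution, the lower its entropy

Entropies:
  H(A) = 0.8879 bits
  H(B) = 2.0000 bits
  H(C) = 1.9048 bits

Ranking: B > C > A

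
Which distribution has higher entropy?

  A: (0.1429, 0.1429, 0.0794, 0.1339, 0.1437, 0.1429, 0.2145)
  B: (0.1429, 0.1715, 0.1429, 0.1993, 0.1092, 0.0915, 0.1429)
B

Both distributions are close to uniform, making this a harder comparison.

H(A) = 2.7602 bits
H(B) = 2.7676 bits

The distribution closer to uniform has higher entropy.
Answer: B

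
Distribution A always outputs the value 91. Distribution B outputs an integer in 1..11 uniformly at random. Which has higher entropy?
B

A is deterministic, so H(A) = 0. B is uniform over 11 outcomes, so H(B) = log₂(11) = 3.459 bits. Any distribution with genuine randomness has higher entropy than a deterministic one.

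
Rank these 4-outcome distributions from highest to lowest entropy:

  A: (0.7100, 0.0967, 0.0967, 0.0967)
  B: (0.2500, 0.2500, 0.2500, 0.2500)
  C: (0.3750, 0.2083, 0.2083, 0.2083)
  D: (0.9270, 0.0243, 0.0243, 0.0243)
B > C > A > D

Key insight: Entropy is maximized by uniform distributions and minimized by concentrated distributions.

Entropies:
  H(A) = 1.3284 bits
  H(B) = 2.0000 bits
  H(C) = 1.9450 bits
  H(D) = 0.4927 bits

Ranking: B > C > A > D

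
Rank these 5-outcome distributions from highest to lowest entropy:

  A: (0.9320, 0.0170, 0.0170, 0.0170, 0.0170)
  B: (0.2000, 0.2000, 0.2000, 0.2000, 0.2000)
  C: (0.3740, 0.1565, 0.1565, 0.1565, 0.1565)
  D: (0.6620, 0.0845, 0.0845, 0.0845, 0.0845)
B > C > D > A

Key insight: Entropy is maximized by uniform distributions and minimized by concentrated distributions.

Entropies:
  H(A) = 0.4944 bits
  H(B) = 2.3219 bits
  H(C) = 2.2057 bits
  H(D) = 1.5989 bits

Ranking: B > C > D > A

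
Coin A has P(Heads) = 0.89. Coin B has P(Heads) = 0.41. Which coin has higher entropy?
B

For binary distributions, entropy is maximized at p=0.5 and decreases as p moves toward 0 or 1.

H(A) = H(0.89) = 0.4999 bits
H(B) = H(0.41) = 0.9765 bits

Distribution B (p=0.41) is closer to uniform (p=0.5), so it has higher entropy.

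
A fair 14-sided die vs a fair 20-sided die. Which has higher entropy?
20-sided die

Both are uniform distributions; for uniform over n outcomes, H = log₂(n). H(14-sided) = log₂(14) = 3.807 bits and H(20-sided) = log₂(20) = 4.322 bits. More outcomes in a uniform distribution means higher entropy.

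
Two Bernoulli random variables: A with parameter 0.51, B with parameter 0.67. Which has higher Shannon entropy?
A

For binary distributions, entropy is maximized at p=0.5 and decreases as p moves toward 0 or 1.

H(A) = H(0.51) = 0.9997 bits
H(B) = H(0.67) = 0.9149 bits

Distribution A (p=0.51) is closer to uniform (p=0.5), so it has higher entropy.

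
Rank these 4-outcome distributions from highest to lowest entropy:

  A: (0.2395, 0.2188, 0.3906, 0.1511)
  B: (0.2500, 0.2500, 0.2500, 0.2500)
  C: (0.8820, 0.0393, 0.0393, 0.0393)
B > A > C

Key insight: Entropy is maximized by uniform distributions and minimized by concentrated distributions.

- Uniform distributions have maximum entropy log₂(4) = 2.0000 bits
- The more "peaked" or concentrated a distribution, the lower its entropy

Entropies:
  H(A) = 1.9152 bits
  H(B) = 2.0000 bits
  H(C) = 0.7106 bits

Ranking: B > A > C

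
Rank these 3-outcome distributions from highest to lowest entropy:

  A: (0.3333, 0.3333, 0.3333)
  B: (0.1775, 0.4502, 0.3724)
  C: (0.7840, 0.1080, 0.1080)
A > B > C

Key insight: Entropy is maximized by uniform distributions and minimized by concentrated distributions.

- Uniform distributions have maximum entropy log₂(3) = 1.5850 bits
- The more "peaked" or concentrated a distribution, the lower its entropy

Entropies:
  H(A) = 1.5850 bits
  H(B) = 1.4917 bits
  H(C) = 0.9688 bits

Ranking: A > B > C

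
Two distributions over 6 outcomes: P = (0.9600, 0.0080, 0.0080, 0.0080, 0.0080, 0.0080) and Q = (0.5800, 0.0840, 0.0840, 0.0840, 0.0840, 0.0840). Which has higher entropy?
Q

P is highly concentrated on one outcome (96%), making it nearly deterministic. Q spreads its mass more evenly (max 58%). The more spread-out distribution has higher entropy: H(P) ≈ 0.335 bits, H(Q) ≈ 1.957 bits.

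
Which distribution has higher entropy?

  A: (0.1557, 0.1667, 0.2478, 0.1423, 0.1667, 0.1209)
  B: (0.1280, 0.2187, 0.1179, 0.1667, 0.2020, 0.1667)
B

Both distributions are close to uniform, making this a harder comparison.

H(A) = 2.5469 bits
H(B) = 2.5507 bits

The distribution closer to uniform has higher entropy.
Answer: B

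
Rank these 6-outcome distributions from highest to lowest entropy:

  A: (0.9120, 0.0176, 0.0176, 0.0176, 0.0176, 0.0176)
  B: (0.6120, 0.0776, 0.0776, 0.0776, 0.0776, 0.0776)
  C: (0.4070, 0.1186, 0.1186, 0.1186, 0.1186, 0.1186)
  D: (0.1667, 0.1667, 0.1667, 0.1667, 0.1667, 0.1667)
D > C > B > A

Key insight: Entropy is maximized by uniform distributions and minimized by concentrated distributions.

Entropies:
  H(A) = 0.6341 bits
  H(B) = 1.8644 bits
  H(C) = 2.3518 bits
  H(D) = 2.5850 bits

Ranking: D > C > B > A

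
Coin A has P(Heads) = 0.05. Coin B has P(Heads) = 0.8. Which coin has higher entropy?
B

For binary distributions, entropy is maximized at p=0.5 and decreases as p moves toward 0 or 1.

H(A) = H(0.05) = 0.2864 bits
H(B) = H(0.8) = 0.7219 bits

Distribution B (p=0.8) is closer to uniform (p=0.5), so it has higher entropy.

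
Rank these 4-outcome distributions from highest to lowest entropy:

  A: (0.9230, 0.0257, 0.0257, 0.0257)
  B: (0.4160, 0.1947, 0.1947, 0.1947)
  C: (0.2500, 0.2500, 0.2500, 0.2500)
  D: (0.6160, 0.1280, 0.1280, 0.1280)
C > B > D > A

Key insight: Entropy is maximized by uniform distributions and minimized by concentrated distributions.

Entropies:
  H(A) = 0.5136 bits
  H(B) = 1.9052 bits
  H(C) = 2.0000 bits
  H(D) = 1.5694 bits

Ranking: C > B > D > A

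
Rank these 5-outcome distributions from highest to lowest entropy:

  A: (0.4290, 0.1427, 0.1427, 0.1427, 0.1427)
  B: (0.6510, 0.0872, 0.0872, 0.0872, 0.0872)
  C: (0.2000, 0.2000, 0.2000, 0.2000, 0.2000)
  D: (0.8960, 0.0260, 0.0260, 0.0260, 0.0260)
C > A > B > D

Key insight: Entropy is maximized by uniform distributions and minimized by concentrated distributions.

Entropies:
  H(A) = 2.1274 bits
  H(B) = 1.6312 bits
  H(C) = 2.3219 bits
  H(D) = 0.6895 bits

Ranking: C > A > B > D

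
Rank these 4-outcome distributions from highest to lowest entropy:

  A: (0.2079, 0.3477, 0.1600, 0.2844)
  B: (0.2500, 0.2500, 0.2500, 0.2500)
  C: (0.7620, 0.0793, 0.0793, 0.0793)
B > A > C

Key insight: Entropy is maximized by uniform distributions and minimized by concentrated distributions.

- Uniform distributions have maximum entropy log₂(4) = 2.0000 bits
- The more "peaked" or concentrated a distribution, the lower its entropy

Entropies:
  H(A) = 1.9400 bits
  H(B) = 2.0000 bits
  H(C) = 1.1689 bits

Ranking: B > A > C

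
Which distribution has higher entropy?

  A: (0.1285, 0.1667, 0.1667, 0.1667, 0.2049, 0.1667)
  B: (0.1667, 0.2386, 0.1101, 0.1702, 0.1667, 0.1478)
A

Both distributions are close to uniform, making this a harder comparison.

H(A) = 2.5722 bits
H(B) = 2.5479 bits

The distribution closer to uniform has higher entropy.
Answer: A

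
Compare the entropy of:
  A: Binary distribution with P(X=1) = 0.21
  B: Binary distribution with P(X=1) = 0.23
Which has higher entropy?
B

For binary distributions, entropy is maximized at p=0.5 and decreases as p moves toward 0 or 1.

H(A) = H(0.21) = 0.7415 bits
H(B) = H(0.23) = 0.7780 bits

Distribution B (p=0.23) is closer to uniform (p=0.5), so it has higher entropy.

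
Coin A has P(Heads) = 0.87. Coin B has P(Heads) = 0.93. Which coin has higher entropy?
A

For binary distributions, entropy is maximized at p=0.5 and decreases as p moves toward 0 or 1.

H(A) = H(0.87) = 0.5574 bits
H(B) = H(0.93) = 0.3659 bits

Distribution A (p=0.87) is closer to uniform (p=0.5), so it has higher entropy.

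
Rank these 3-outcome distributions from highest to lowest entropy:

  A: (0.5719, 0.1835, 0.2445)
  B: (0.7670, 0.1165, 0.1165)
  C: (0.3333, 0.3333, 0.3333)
C > A > B

Key insight: Entropy is maximized by uniform distributions and minimized by concentrated distributions.

- Uniform distributions have maximum entropy log₂(3) = 1.5850 bits
- The more "peaked" or concentrated a distribution, the lower its entropy

Entropies:
  H(A) = 1.4068 bits
  H(B) = 1.0162 bits
  H(C) = 1.5850 bits

Ranking: C > A > B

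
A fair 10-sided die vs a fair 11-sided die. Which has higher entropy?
11-sided die

Both are uniform distributions; for uniform over n outcomes, H = log₂(n). H(10-sided) = log₂(10) = 3.322 bits and H(11-sided) = log₂(11) = 3.459 bits. More outcomes in a uniform distribution means higher entropy.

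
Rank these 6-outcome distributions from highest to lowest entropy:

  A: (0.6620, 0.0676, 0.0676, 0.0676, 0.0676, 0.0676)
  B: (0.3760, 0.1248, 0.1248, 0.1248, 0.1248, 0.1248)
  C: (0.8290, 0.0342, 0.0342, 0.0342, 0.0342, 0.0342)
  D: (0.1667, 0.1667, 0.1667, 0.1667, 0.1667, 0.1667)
D > B > A > C

Key insight: Entropy is maximized by uniform distributions and minimized by concentrated distributions.

Entropies:
  H(A) = 1.7077 bits
  H(B) = 2.4041 bits
  H(C) = 1.0570 bits
  H(D) = 2.5850 bits

Ranking: D > B > A > C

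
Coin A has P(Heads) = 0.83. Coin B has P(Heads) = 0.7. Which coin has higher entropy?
B

For binary distributions, entropy is maximized at p=0.5 and decreases as p moves toward 0 or 1.

H(A) = H(0.83) = 0.6577 bits
H(B) = H(0.7) = 0.8813 bits

Distribution B (p=0.7) is closer to uniform (p=0.5), so it has higher entropy.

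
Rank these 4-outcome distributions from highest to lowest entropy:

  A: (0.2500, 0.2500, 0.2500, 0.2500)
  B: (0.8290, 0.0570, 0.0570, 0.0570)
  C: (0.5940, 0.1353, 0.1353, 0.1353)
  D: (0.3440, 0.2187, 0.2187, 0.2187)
A > D > C > B

Key insight: Entropy is maximized by uniform distributions and minimized by concentrated distributions.

Entropies:
  H(A) = 2.0000 bits
  H(B) = 0.9310 bits
  H(C) = 1.6178 bits
  H(D) = 1.9683 bits

Ranking: A > D > C > B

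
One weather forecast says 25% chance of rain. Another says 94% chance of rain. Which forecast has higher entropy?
25% forecast

Treat each forecast as a Bernoulli distribution. Binary entropy is maximized at p=0.5 and falls off symmetrically toward 0 or 1. The 25% forecast is closer to 50%, so it is more uncertain. H(25%) ≈ 0.811 bits, H(94%) ≈ 0.327 bits.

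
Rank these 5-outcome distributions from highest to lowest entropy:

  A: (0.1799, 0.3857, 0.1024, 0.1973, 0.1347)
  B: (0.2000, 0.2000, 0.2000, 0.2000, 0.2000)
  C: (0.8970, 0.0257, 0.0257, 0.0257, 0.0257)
B > A > C

Key insight: Entropy is maximized by uniform distributions and minimized by concentrated distributions.

- Uniform distributions have maximum entropy log₂(5) = 2.3219 bits
- The more "peaked" or concentrated a distribution, the lower its entropy

Entropies:
  H(A) = 2.1635 bits
  H(B) = 2.3219 bits
  H(C) = 0.6844 bits

Ranking: B > A > C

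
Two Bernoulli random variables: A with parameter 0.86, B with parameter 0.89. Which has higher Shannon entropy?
A

For binary distributions, entropy is maximized at p=0.5 and decreases as p moves toward 0 or 1.

H(A) = H(0.86) = 0.5842 bits
H(B) = H(0.89) = 0.4999 bits

Distribution A (p=0.86) is closer to uniform (p=0.5), so it has higher entropy.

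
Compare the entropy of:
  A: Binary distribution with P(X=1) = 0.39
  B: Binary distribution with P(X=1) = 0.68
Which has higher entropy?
A

For binary distributions, entropy is maximized at p=0.5 and decreases as p moves toward 0 or 1.

H(A) = H(0.39) = 0.9648 bits
H(B) = H(0.68) = 0.9044 bits

Distribution A (p=0.39) is closer to uniform (p=0.5), so it has higher entropy.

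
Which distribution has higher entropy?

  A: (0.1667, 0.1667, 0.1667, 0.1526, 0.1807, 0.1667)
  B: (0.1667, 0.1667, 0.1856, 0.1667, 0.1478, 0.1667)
A

Both distributions are close to uniform, making this a harder comparison.

H(A) = 2.5833 bits
H(B) = 2.5819 bits

The distribution closer to uniform has higher entropy.
Answer: A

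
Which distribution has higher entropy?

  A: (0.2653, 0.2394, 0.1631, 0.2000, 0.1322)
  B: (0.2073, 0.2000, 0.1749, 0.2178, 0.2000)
B

Both distributions are close to uniform, making this a harder comparison.

H(A) = 2.2786 bits
H(B) = 2.3183 bits

The distribution closer to uniform has higher entropy.
Answer: B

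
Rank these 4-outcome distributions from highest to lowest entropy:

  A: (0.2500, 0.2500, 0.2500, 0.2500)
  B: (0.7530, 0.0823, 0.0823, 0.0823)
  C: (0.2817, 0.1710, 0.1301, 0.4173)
A > C > B

Key insight: Entropy is maximized by uniform distributions and minimized by concentrated distributions.

- Uniform distributions have maximum entropy log₂(4) = 2.0000 bits
- The more "peaked" or concentrated a distribution, the lower its entropy

Entropies:
  H(A) = 2.0000 bits
  H(B) = 1.1980 bits
  H(C) = 1.8595 bits

Ranking: A > C > B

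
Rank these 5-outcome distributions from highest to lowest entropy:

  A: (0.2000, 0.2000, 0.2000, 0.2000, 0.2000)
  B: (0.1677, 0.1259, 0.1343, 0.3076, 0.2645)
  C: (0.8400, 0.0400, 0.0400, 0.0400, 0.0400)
A > B > C

Key insight: Entropy is maximized by uniform distributions and minimized by concentrated distributions.

- Uniform distributions have maximum entropy log₂(5) = 2.3219 bits
- The more "peaked" or concentrated a distribution, the lower its entropy

Entropies:
  H(A) = 2.3219 bits
  H(B) = 2.2281 bits
  H(C) = 0.9543 bits

Ranking: A > B > C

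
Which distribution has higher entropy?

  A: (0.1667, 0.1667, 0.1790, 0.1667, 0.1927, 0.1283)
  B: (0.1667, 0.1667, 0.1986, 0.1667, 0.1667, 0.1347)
B

Both distributions are close to uniform, making this a harder comparison.

H(A) = 2.5746 bits
H(B) = 2.5761 bits

The distribution closer to uniform has higher entropy.
Answer: B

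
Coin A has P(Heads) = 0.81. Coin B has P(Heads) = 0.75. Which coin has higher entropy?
B

For binary distributions, entropy is maximized at p=0.5 and decreases as p moves toward 0 or 1.

H(A) = H(0.81) = 0.7015 bits
H(B) = H(0.75) = 0.8113 bits

Distribution B (p=0.75) is closer to uniform (p=0.5), so it has higher entropy.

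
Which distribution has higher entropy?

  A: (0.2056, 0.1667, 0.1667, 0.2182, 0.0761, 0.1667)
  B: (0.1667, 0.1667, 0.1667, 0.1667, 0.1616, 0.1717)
B

Both distributions are close to uniform, making this a harder comparison.

H(A) = 2.5238 bits
H(B) = 2.5847 bits

The distribution closer to uniform has higher entropy.
Answer: B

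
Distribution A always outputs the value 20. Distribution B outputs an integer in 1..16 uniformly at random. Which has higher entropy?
B

A is deterministic, so H(A) = 0. B is uniform over 16 outcomes, so H(B) = log₂(16) = 4.000 bits. Any distribution with genuine randomness has higher entropy than a deterministic one.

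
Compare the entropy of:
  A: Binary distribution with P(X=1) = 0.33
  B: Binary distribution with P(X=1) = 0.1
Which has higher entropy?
A

For binary distributions, entropy is maximized at p=0.5 and decreases as p moves toward 0 or 1.

H(A) = H(0.33) = 0.9149 bits
H(B) = H(0.1) = 0.4690 bits

Distribution A (p=0.33) is closer to uniform (p=0.5), so it has higher entropy.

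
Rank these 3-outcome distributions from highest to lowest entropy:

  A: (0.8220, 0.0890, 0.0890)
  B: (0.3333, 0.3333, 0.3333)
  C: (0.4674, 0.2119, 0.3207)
B > C > A

Key insight: Entropy is maximized by uniform distributions and minimized by concentrated distributions.

- Uniform distributions have maximum entropy log₂(3) = 1.5850 bits
- The more "peaked" or concentrated a distribution, the lower its entropy

Entropies:
  H(A) = 0.8537 bits
  H(B) = 1.5850 bits
  H(C) = 1.5134 bits

Ranking: B > C > A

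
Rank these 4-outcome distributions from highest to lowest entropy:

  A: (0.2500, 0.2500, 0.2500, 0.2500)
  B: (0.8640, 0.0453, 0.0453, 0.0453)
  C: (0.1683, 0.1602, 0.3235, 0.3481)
A > C > B

Key insight: Entropy is maximized by uniform distributions and minimized by concentrated distributions.

- Uniform distributions have maximum entropy log₂(4) = 2.0000 bits
- The more "peaked" or concentrated a distribution, the lower its entropy

Entropies:
  H(A) = 2.0000 bits
  H(B) = 0.7892 bits
  H(C) = 1.9125 bits

Ranking: A > C > B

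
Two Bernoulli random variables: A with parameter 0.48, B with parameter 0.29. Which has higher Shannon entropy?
A

For binary distributions, entropy is maximized at p=0.5 and decreases as p moves toward 0 or 1.

H(A) = H(0.48) = 0.9988 bits
H(B) = H(0.29) = 0.8687 bits

Distribution A (p=0.48) is closer to uniform (p=0.5), so it has higher entropy.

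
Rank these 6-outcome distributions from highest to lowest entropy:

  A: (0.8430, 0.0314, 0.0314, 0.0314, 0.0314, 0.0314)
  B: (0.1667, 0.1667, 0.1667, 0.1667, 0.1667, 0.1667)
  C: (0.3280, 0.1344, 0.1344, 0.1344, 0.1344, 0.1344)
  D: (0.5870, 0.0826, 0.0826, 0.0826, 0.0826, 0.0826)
B > C > D > A

Key insight: Entropy is maximized by uniform distributions and minimized by concentrated distributions.

Entropies:
  H(A) = 0.9916 bits
  H(B) = 2.5850 bits
  H(C) = 2.4732 bits
  H(D) = 1.9370 bits

Ranking: B > C > D > A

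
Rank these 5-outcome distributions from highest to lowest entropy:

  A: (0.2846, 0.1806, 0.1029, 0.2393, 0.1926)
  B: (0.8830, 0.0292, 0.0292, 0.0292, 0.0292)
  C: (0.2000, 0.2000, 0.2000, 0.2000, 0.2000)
C > A > B

Key insight: Entropy is maximized by uniform distributions and minimized by concentrated distributions.

- Uniform distributions have maximum entropy log₂(5) = 2.3219 bits
- The more "peaked" or concentrated a distribution, the lower its entropy

Entropies:
  H(A) = 2.2509 bits
  H(B) = 0.7547 bits
  H(C) = 2.3219 bits

Ranking: C > A > B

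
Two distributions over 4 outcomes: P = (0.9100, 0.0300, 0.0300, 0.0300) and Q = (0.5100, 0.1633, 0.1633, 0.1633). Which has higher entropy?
Q

P is highly concentrated on one outcome (91%), making it nearly deterministic. Q spreads its mass more evenly (max 51%). The more spread-out distribution has higher entropy: H(P) ≈ 0.579 bits, H(Q) ≈ 1.776 bits.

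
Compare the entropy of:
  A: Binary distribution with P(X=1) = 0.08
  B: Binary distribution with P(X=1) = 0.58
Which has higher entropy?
B

For binary distributions, entropy is maximized at p=0.5 and decreases as p moves toward 0 or 1.

H(A) = H(0.08) = 0.4022 bits
H(B) = H(0.58) = 0.9815 bits

Distribution B (p=0.58) is closer to uniform (p=0.5), so it has higher entropy.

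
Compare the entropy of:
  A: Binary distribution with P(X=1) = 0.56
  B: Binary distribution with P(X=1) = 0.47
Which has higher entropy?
B

For binary distributions, entropy is maximized at p=0.5 and decreases as p moves toward 0 or 1.

H(A) = H(0.56) = 0.9896 bits
H(B) = H(0.47) = 0.9974 bits

Distribution B (p=0.47) is closer to uniform (p=0.5), so it has higher entropy.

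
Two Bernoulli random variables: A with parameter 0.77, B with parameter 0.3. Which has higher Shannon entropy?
B

For binary distributions, entropy is maximized at p=0.5 and decreases as p moves toward 0 or 1.

H(A) = H(0.77) = 0.7780 bits
H(B) = H(0.3) = 0.8813 bits

Distribution B (p=0.3) is closer to uniform (p=0.5), so it has higher entropy.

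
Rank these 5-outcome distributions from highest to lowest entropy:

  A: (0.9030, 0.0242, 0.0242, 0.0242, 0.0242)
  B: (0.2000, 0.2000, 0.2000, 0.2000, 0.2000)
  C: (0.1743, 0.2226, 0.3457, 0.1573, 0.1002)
B > C > A

Key insight: Entropy is maximized by uniform distributions and minimized by concentrated distributions.

- Uniform distributions have maximum entropy log₂(5) = 2.3219 bits
- The more "peaked" or concentrated a distribution, the lower its entropy

Entropies:
  H(A) = 0.6534 bits
  H(B) = 2.3219 bits
  H(C) = 2.2037 bits

Ranking: B > C > A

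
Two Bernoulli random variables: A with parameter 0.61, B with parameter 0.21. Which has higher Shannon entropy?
A

For binary distributions, entropy is maximized at p=0.5 and decreases as p moves toward 0 or 1.

H(A) = H(0.61) = 0.9648 bits
H(B) = H(0.21) = 0.7415 bits

Distribution A (p=0.61) is closer to uniform (p=0.5), so it has higher entropy.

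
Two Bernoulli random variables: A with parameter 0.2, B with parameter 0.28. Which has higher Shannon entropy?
B

For binary distributions, entropy is maximized at p=0.5 and decreases as p moves toward 0 or 1.

H(A) = H(0.2) = 0.7219 bits
H(B) = H(0.28) = 0.8555 bits

Distribution B (p=0.28) is closer to uniform (p=0.5), so it has higher entropy.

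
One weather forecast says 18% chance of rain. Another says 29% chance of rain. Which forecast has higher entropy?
29% forecast

Treat each forecast as a Bernoulli distribution. Binary entropy is maximized at p=0.5 and falls off symmetrically toward 0 or 1. The 29% forecast is closer to 50%, so it is more uncertain. H(18%) ≈ 0.680 bits, H(29%) ≈ 0.869 bits.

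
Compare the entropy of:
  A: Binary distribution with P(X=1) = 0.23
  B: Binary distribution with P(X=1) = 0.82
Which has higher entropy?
A

For binary distributions, entropy is maximized at p=0.5 and decreases as p moves toward 0 or 1.

H(A) = H(0.23) = 0.7780 bits
H(B) = H(0.82) = 0.6801 bits

Distribution A (p=0.23) is closer to uniform (p=0.5), so it has higher entropy.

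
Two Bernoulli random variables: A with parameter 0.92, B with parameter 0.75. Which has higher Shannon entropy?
B

For binary distributions, entropy is maximized at p=0.5 and decreases as p moves toward 0 or 1.

H(A) = H(0.92) = 0.4022 bits
H(B) = H(0.75) = 0.8113 bits

Distribution B (p=0.75) is closer to uniform (p=0.5), so it has higher entropy.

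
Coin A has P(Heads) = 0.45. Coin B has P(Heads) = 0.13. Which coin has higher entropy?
A

For binary distributions, entropy is maximized at p=0.5 and decreases as p moves toward 0 or 1.

H(A) = H(0.45) = 0.9928 bits
H(B) = H(0.13) = 0.5574 bits

Distribution A (p=0.45) is closer to uniform (p=0.5), so it has higher entropy.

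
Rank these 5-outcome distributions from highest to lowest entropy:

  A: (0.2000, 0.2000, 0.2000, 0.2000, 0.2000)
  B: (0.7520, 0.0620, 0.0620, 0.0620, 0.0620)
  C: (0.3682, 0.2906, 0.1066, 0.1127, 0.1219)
A > C > B

Key insight: Entropy is maximized by uniform distributions and minimized by concentrated distributions.

- Uniform distributions have maximum entropy log₂(5) = 2.3219 bits
- The more "peaked" or concentrated a distribution, the lower its entropy

Entropies:
  H(A) = 2.3219 bits
  H(B) = 1.3041 bits
  H(C) = 2.1182 bits

Ranking: A > C > B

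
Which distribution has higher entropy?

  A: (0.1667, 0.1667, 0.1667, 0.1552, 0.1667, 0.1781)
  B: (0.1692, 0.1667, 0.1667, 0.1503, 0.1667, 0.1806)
A

Both distributions are close to uniform, making this a harder comparison.

H(A) = 2.5838 bits
H(B) = 2.5829 bits

The distribution closer to uniform has higher entropy.
Answer: A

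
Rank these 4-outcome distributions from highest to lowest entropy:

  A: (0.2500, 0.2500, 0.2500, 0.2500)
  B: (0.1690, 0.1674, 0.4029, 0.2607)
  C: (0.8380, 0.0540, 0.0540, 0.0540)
A > B > C

Key insight: Entropy is maximized by uniform distributions and minimized by concentrated distributions.

- Uniform distributions have maximum entropy log₂(4) = 2.0000 bits
- The more "peaked" or concentrated a distribution, the lower its entropy

Entropies:
  H(A) = 2.0000 bits
  H(B) = 1.8992 bits
  H(C) = 0.8958 bits

Ranking: A > B > C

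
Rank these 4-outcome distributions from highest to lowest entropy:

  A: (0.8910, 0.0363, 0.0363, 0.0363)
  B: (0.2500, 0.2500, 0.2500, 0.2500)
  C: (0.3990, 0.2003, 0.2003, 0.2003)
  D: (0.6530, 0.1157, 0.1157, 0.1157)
B > C > D > A

Key insight: Entropy is maximized by uniform distributions and minimized by concentrated distributions.

Entropies:
  H(A) = 0.6697 bits
  H(B) = 2.0000 bits
  H(C) = 1.9229 bits
  H(D) = 1.4813 bits

Ranking: B > C > D > A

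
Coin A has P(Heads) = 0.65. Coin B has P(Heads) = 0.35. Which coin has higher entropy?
Equal

For binary distributions, entropy is maximized at p=0.5 and decreases as p moves toward 0 or 1.

H(A) = H(0.65) = 0.9341 bits
H(B) = H(0.35) = 0.9341 bits

Both distributions are equally far from uniform (|0.65-0.5| = |0.35-0.5|), so they have the same entropy.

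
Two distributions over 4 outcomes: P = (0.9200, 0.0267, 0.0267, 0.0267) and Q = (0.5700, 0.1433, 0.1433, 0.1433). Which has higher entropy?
Q

P is highly concentrated on one outcome (92%), making it nearly deterministic. Q spreads its mass more evenly (max 57%). The more spread-out distribution has higher entropy: H(P) ≈ 0.529 bits, H(Q) ≈ 1.667 bits.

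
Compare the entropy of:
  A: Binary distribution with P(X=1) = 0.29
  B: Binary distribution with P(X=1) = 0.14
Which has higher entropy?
A

For binary distributions, entropy is maximized at p=0.5 and decreases as p moves toward 0 or 1.

H(A) = H(0.29) = 0.8687 bits
H(B) = H(0.14) = 0.5842 bits

Distribution A (p=0.29) is closer to uniform (p=0.5), so it has higher entropy.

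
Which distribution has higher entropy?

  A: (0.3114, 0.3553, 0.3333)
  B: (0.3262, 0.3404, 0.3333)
B

Both distributions are close to uniform, making this a harder comparison.

H(A) = 1.5829 bits
H(B) = 1.5847 bits

The distribution closer to uniform has higher entropy.
Answer: B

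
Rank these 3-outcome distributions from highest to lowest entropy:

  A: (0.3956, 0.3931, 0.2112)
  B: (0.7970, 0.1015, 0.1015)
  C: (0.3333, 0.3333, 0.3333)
C > A > B

Key insight: Entropy is maximized by uniform distributions and minimized by concentrated distributions.

- Uniform distributions have maximum entropy log₂(3) = 1.5850 bits
- The more "peaked" or concentrated a distribution, the lower its entropy

Entropies:
  H(A) = 1.5326 bits
  H(B) = 0.9309 bits
  H(C) = 1.5850 bits

Ranking: C > A > B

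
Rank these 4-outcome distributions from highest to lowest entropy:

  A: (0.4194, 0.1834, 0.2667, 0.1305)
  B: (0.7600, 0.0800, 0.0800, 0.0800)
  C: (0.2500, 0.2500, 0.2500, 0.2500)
C > A > B

Key insight: Entropy is maximized by uniform distributions and minimized by concentrated distributions.

- Uniform distributions have maximum entropy log₂(4) = 2.0000 bits
- The more "peaked" or concentrated a distribution, the lower its entropy

Entropies:
  H(A) = 1.8664 bits
  H(B) = 1.1754 bits
  H(C) = 2.0000 bits

Ranking: C > A > B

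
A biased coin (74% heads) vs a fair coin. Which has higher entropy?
Fair coin

The fair coin is uniform (p=0.5), maximizing binary entropy at 1 bit. The biased coin has H(0.74) ≈ 0.827 bits — its outcome is more predictable, so its entropy is lower.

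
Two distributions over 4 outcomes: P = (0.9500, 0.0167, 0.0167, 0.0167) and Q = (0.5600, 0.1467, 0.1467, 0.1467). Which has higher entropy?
Q

P is highly concentrated on one outcome (95%), making it nearly deterministic. Q spreads its mass more evenly (max 56%). The more spread-out distribution has higher entropy: H(P) ≈ 0.366 bits, H(Q) ≈ 1.687 bits.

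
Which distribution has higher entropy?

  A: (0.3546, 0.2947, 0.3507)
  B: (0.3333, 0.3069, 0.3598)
B

Both distributions are close to uniform, making this a harder comparison.

H(A) = 1.5800 bits
H(B) = 1.5819 bits

The distribution closer to uniform has higher entropy.
Answer: B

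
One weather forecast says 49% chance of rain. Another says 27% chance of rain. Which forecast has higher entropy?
49% forecast

Treat each forecast as a Bernoulli distribution. Binary entropy is maximized at p=0.5 and falls off symmetrically toward 0 or 1. The 49% forecast is closer to 50%, so it is more uncertain. H(49%) ≈ 1.000 bits, H(27%) ≈ 0.841 bits.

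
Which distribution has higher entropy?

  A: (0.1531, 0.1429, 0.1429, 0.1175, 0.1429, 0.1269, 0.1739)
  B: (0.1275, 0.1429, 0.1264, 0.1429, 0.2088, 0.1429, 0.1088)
A

Both distributions are close to uniform, making this a harder comparison.

H(A) = 2.7975 bits
H(B) = 2.7791 bits

The distribution closer to uniform has higher entropy.
Answer: A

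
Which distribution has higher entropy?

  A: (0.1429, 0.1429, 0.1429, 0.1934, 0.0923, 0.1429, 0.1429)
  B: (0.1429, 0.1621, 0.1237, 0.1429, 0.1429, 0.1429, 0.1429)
B

Both distributions are close to uniform, making this a harder comparison.

H(A) = 2.7810 bits
H(B) = 2.8036 bits

The distribution closer to uniform has higher entropy.
Answer: B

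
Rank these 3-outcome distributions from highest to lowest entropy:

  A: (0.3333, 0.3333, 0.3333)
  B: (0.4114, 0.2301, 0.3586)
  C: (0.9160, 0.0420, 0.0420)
A > B > C

Key insight: Entropy is maximized by uniform distributions and minimized by concentrated distributions.

- Uniform distributions have maximum entropy log₂(3) = 1.5850 bits
- The more "peaked" or concentrated a distribution, the lower its entropy

Entropies:
  H(A) = 1.5850 bits
  H(B) = 1.5454 bits
  H(C) = 0.5001 bits

Ranking: A > B > C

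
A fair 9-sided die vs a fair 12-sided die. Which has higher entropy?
12-sided die

Both are uniform distributions; for uniform over n outcomes, H = log₂(n). H(9-sided) = log₂(9) = 3.170 bits and H(12-sided) = log₂(12) = 3.585 bits. More outcomes in a uniform distribution means higher entropy.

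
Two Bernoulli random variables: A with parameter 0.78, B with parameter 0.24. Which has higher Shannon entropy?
B

For binary distributions, entropy is maximized at p=0.5 and decreases as p moves toward 0 or 1.

H(A) = H(0.78) = 0.7602 bits
H(B) = H(0.24) = 0.7950 bits

Distribution B (p=0.24) is closer to uniform (p=0.5), so it has higher entropy.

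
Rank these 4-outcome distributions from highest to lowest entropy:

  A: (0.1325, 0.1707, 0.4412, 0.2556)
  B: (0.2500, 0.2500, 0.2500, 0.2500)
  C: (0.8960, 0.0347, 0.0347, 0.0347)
B > A > C

Key insight: Entropy is maximized by uniform distributions and minimized by concentrated distributions.

- Uniform distributions have maximum entropy log₂(4) = 2.0000 bits
- The more "peaked" or concentrated a distribution, the lower its entropy

Entropies:
  H(A) = 1.8455 bits
  H(B) = 2.0000 bits
  H(C) = 0.6464 bits

Ranking: B > A > C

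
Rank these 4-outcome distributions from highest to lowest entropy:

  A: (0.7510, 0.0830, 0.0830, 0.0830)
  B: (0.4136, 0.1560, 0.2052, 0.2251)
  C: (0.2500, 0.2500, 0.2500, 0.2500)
C > B > A

Key insight: Entropy is maximized by uniform distributions and minimized by concentrated distributions.

- Uniform distributions have maximum entropy log₂(4) = 2.0000 bits
- The more "peaked" or concentrated a distribution, the lower its entropy

Entropies:
  H(A) = 1.2043 bits
  H(B) = 1.8981 bits
  H(C) = 2.0000 bits

Ranking: C > B > A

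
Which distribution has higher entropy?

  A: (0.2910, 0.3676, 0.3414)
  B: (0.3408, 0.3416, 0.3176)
B

Both distributions are close to uniform, making this a harder comparison.

H(A) = 1.5783 bits
H(B) = 1.5842 bits

The distribution closer to uniform has higher entropy.
Answer: B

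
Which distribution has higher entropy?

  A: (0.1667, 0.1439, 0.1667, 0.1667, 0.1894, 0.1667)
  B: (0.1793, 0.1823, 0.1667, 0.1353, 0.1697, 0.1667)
A

Both distributions are close to uniform, making this a harder comparison.

H(A) = 2.5805 bits
H(B) = 2.5787 bits

The distribution closer to uniform has higher entropy.
Answer: A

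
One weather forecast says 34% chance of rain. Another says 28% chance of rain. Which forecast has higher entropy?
34% forecast

Treat each forecast as a Bernoulli distribution. Binary entropy is maximized at p=0.5 and falls off symmetrically toward 0 or 1. The 34% forecast is closer to 50%, so it is more uncertain. H(34%) ≈ 0.925 bits, H(28%) ≈ 0.855 bits.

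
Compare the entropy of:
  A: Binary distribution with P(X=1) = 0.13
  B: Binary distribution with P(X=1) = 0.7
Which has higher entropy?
B

For binary distributions, entropy is maximized at p=0.5 and decreases as p moves toward 0 or 1.

H(A) = H(0.13) = 0.5574 bits
H(B) = H(0.7) = 0.8813 bits

Distribution B (p=0.7) is closer to uniform (p=0.5), so it has higher entropy.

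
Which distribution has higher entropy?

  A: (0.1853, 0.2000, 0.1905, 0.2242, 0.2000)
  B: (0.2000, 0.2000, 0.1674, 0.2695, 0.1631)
A

Both distributions are close to uniform, making this a harder comparison.

H(A) = 2.3188 bits
H(B) = 2.2969 bits

The distribution closer to uniform has higher entropy.
Answer: A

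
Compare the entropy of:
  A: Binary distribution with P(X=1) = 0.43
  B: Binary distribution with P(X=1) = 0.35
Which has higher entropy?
A

For binary distributions, entropy is maximized at p=0.5 and decreases as p moves toward 0 or 1.

H(A) = H(0.43) = 0.9858 bits
H(B) = H(0.35) = 0.9341 bits

Distribution A (p=0.43) is closer to uniform (p=0.5), so it has higher entropy.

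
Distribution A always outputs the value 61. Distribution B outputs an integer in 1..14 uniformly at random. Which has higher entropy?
B

A is deterministic, so H(A) = 0. B is uniform over 14 outcomes, so H(B) = log₂(14) = 3.807 bits. Any distribution with genuine randomness has higher entropy than a deterministic one.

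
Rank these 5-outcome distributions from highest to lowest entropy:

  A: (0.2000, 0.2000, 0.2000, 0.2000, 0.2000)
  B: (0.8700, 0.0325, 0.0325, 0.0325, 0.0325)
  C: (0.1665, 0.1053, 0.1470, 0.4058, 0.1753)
A > C > B

Key insight: Entropy is maximized by uniform distributions and minimized by concentrated distributions.

- Uniform distributions have maximum entropy log₂(5) = 2.3219 bits
- The more "peaked" or concentrated a distribution, the lower its entropy

Entropies:
  H(A) = 2.3219 bits
  H(B) = 0.8174 bits
  H(C) = 2.1477 bits

Ranking: A > C > B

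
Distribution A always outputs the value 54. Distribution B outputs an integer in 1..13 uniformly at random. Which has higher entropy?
B

A is deterministic, so H(A) = 0. B is uniform over 13 outcomes, so H(B) = log₂(13) = 3.700 bits. Any distribution with genuine randomness has higher entropy than a deterministic one.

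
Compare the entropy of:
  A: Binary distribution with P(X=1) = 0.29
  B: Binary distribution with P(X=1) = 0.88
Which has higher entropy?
A

For binary distributions, entropy is maximized at p=0.5 and decreases as p moves toward 0 or 1.

H(A) = H(0.29) = 0.8687 bits
H(B) = H(0.88) = 0.5294 bits

Distribution A (p=0.29) is closer to uniform (p=0.5), so it has higher entropy.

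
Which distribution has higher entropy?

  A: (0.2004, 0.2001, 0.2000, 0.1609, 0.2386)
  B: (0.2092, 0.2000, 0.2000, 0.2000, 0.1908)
B

Both distributions are close to uniform, making this a harder comparison.

H(A) = 2.3110 bits
H(B) = 2.3213 bits

The distribution closer to uniform has higher entropy.
Answer: B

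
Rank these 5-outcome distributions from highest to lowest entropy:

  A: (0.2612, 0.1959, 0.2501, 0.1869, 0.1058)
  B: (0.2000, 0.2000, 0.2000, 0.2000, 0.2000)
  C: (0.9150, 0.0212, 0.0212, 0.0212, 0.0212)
B > A > C

Key insight: Entropy is maximized by uniform distributions and minimized by concentrated distributions.

- Uniform distributions have maximum entropy log₂(5) = 2.3219 bits
- The more "peaked" or concentrated a distribution, the lower its entropy

Entropies:
  H(A) = 2.2619 bits
  H(B) = 2.3219 bits
  H(C) = 0.5896 bits

Ranking: B > A > C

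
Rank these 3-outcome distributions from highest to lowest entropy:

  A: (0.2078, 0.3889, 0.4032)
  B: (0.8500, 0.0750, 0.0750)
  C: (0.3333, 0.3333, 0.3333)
C > A > B

Key insight: Entropy is maximized by uniform distributions and minimized by concentrated distributions.

- Uniform distributions have maximum entropy log₂(3) = 1.5850 bits
- The more "peaked" or concentrated a distribution, the lower its entropy

Entropies:
  H(A) = 1.5293 bits
  H(B) = 0.7598 bits
  H(C) = 1.5850 bits

Ranking: C > A > B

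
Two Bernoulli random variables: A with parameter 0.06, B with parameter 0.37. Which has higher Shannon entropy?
B

For binary distributions, entropy is maximized at p=0.5 and decreases as p moves toward 0 or 1.

H(A) = H(0.06) = 0.3274 bits
H(B) = H(0.37) = 0.9507 bits

Distribution B (p=0.37) is closer to uniform (p=0.5), so it has higher entropy.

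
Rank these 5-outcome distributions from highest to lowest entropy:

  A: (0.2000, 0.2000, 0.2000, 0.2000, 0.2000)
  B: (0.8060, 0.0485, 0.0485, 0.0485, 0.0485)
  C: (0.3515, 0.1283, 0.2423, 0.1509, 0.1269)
A > C > B

Key insight: Entropy is maximized by uniform distributions and minimized by concentrated distributions.

- Uniform distributions have maximum entropy log₂(5) = 2.3219 bits
- The more "peaked" or concentrated a distribution, the lower its entropy

Entropies:
  H(A) = 2.3219 bits
  H(B) = 1.0978 bits
  H(C) = 2.1956 bits

Ranking: A > C > B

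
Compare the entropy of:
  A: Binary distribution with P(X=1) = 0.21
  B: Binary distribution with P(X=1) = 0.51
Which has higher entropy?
B

For binary distributions, entropy is maximized at p=0.5 and decreases as p moves toward 0 or 1.

H(A) = H(0.21) = 0.7415 bits
H(B) = H(0.51) = 0.9997 bits

Distribution B (p=0.51) is closer to uniform (p=0.5), so it has higher entropy.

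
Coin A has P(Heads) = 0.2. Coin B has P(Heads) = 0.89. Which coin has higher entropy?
A

For binary distributions, entropy is maximized at p=0.5 and decreases as p moves toward 0 or 1.

H(A) = H(0.2) = 0.7219 bits
H(B) = H(0.89) = 0.4999 bits

Distribution A (p=0.2) is closer to uniform (p=0.5), so it has higher entropy.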